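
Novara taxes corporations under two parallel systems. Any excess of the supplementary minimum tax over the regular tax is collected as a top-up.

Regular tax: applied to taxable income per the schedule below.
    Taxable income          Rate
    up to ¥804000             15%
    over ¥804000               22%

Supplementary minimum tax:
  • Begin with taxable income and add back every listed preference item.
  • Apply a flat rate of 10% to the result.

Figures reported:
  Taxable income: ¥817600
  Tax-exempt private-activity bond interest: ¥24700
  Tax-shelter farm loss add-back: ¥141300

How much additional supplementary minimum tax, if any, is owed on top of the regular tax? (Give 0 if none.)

Regular tax:
  ¥804000 × 15% = ¥120600
  ¥13600 × 22% = ¥2992
  → ¥123592

Supplementary minimum tax:
  Adjusted income: ¥817600 + ¥24700 + ¥141300 = ¥983600
  ¥983600 × 10% = ¥98360

¥98360 ≤ ¥123592, so no add-on is due.

¥0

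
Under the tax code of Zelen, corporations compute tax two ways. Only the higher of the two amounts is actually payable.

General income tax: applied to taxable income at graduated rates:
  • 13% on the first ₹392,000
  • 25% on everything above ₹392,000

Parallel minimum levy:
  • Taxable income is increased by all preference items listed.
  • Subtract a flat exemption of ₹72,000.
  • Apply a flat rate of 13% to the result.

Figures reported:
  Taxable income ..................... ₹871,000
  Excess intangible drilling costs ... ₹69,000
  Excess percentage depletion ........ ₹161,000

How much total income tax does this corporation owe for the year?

₹170,710

Parallel minimum levy:
  Adjusted income: ₹871,000 + ₹69,000 + ₹161,000 = ₹1,101,000
  Less exemption ₹72,000 → base ₹1,029,000
  ₹1,029,000 × 13% = ₹133,770

General income tax:
  ₹392,000 × 13% = ₹50,960
  ₹479,000 × 25% = ₹119,750
  → ₹170,710

₹170,710 > ₹133,770, so the general income tax governs.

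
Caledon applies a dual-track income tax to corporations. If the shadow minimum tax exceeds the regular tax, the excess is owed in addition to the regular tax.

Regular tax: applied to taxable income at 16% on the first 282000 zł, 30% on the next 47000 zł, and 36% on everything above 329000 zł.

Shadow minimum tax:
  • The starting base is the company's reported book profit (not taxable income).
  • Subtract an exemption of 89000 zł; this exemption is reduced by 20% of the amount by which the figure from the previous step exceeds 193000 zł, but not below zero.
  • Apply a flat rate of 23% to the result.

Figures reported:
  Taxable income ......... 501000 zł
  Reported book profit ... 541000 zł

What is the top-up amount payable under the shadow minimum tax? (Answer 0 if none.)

Shadow minimum tax:
  Base (reported book profit): 541000 zł
  Exemption: 89000 zł − 20% × (541000 zł − 193000 zł) = 89000 zł − 69600 zł = 19400 zł
  Base: 541000 zł − 19400 zł = 521600 zł
  521600 zł × 23% = 119968 zł

Regular tax:
  282000 zł × 16% = 45120 zł
  47000 zł × 30% = 14100 zł
  172000 zł × 36% = 61920 zł
  → 121140 zł

119968 zł ≤ 121140 zł, so no add-on is due.

0 zł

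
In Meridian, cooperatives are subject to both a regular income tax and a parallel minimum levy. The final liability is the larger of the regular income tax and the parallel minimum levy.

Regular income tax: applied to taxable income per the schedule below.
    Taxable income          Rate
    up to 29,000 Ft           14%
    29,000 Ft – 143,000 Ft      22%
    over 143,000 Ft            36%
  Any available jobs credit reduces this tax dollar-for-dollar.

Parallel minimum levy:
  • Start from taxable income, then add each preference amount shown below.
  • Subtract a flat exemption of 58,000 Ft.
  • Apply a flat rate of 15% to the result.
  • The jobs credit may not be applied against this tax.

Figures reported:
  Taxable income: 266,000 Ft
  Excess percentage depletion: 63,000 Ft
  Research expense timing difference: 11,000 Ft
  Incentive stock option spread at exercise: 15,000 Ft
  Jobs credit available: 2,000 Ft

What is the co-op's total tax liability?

Parallel minimum levy:
  Adjusted income: 266,000 Ft + 63,000 Ft + 11,000 Ft + 15,000 Ft = 355,000 Ft
  Less exemption 58,000 Ft → base 297,000 Ft
  297,000 Ft × 15% = 44,550 Ft

Regular income tax:
  29,000 Ft × 14% = 4,060 Ft
  114,000 Ft × 22% = 25,080 Ft
  123,000 Ft × 36% = 44,280 Ft
  → 73,420 Ft
  Less jobs credit 2,000 Ft → 71,420 Ft

71,420 Ft > 44,550 Ft, so the regular income tax governs.

71,420 Ft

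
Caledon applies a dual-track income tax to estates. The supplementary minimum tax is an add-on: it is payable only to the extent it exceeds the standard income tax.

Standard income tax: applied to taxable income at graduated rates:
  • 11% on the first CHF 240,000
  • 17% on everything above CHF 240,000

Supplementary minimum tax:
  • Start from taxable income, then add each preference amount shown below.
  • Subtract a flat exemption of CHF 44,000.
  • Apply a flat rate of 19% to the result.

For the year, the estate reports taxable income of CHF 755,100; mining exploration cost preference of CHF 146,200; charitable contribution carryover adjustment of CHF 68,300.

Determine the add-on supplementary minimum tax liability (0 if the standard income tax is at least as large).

Supplementary minimum tax:
  Adjusted income: CHF 755,100 + CHF 146,200 + CHF 68,300 = CHF 969,600
  Less exemption CHF 44,000 → base CHF 925,600
  CHF 925,600 × 19% = CHF 175,864

Standard income tax:
  CHF 240,000 × 11% = CHF 26,400
  CHF 515,100 × 17% = CHF 87,567
  → CHF 113,967

Excess of supplementary minimum tax over standard income tax: CHF 175,864 − CHF 113,967 = CHF 61,897.

CHF 61,897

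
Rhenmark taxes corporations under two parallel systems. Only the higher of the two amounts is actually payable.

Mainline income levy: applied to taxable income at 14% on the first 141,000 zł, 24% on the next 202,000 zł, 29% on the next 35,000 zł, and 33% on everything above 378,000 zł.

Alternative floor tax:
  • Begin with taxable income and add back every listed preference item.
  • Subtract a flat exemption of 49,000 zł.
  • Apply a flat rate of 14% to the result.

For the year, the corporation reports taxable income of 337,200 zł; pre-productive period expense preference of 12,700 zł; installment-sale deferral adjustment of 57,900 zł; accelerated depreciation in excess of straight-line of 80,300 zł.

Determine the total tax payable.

Alternative floor tax:
  Adjusted income: 337,200 zł + 12,700 zł + 57,900 zł + 80,300 zł = 488,100 zł
  Less exemption 49,000 zł → base 439,100 zł
  439,100 zł × 14% = 61,474 zł

Mainline income levy:
  141,000 zł × 14% = 19,740 zł
  196,200 zł × 24% = 47,088 zł
  → 66,828 zł

66,828 zł > 61,474 zł, so the mainline income levy governs.

66,828 zł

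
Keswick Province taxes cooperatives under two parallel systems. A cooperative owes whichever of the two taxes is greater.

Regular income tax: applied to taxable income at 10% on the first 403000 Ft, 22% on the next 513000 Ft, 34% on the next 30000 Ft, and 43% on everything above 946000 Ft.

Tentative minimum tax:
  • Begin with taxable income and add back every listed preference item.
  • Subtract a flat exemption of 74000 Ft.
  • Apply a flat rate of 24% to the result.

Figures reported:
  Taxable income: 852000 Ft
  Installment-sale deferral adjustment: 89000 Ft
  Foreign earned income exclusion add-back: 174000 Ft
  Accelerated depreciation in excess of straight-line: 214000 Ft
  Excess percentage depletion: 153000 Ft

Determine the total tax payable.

Tentative minimum tax:
  Adjusted income: 852000 Ft + 89000 Ft + 174000 Ft + 214000 Ft + 153000 Ft = 1482000 Ft
  Less exemption 74000 Ft → base 1408000 Ft
  1408000 Ft × 24% = 337920 Ft

Regular income tax:
  403000 Ft × 10% = 40300 Ft
  449000 Ft × 22% = 98780 Ft
  → 139080 Ft

337920 Ft > 139080 Ft, so the tentative minimum tax is the binding amount.

337920 Ft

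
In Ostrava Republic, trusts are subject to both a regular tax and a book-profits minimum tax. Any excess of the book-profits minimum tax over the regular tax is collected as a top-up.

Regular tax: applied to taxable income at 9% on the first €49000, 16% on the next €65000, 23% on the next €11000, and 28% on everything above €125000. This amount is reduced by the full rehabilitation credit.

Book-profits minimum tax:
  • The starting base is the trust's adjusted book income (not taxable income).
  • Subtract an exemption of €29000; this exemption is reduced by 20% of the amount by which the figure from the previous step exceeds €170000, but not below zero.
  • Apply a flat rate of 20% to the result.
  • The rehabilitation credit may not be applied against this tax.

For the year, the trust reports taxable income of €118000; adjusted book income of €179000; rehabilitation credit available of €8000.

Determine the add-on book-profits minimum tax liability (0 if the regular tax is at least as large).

€22630

Regular tax:
  €49000 × 9% = €4410
  €65000 × 16% = €10400
  €4000 × 23% = €920
  → €15730
  Less rehabilitation credit €8000 → €7730

Book-profits minimum tax:
  Base (adjusted book income): €179000
  Exemption: €29000 − 20% × (€179000 − €170000) = €29000 − €1800 = €27200
  Base: €179000 − €27200 = €151800
  €151800 × 20% = €30360

Excess of book-profits minimum tax over regular tax: €30360 − €7730 = €22630.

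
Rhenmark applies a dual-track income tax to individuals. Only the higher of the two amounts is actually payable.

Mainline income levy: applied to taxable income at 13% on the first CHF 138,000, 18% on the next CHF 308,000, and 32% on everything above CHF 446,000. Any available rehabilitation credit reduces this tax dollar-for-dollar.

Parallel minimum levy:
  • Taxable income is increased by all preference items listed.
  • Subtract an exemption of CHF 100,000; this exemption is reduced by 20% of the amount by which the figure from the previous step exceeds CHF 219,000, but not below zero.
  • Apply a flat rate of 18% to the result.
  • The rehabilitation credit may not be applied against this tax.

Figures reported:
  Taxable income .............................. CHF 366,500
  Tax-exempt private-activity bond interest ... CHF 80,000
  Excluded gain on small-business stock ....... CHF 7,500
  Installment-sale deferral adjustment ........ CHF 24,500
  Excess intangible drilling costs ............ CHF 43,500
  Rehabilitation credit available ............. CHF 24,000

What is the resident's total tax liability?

Mainline income levy:
  CHF 138,000 × 13% = CHF 17,940
  CHF 228,500 × 18% = CHF 41,130
  → CHF 59,070
  Less rehabilitation credit CHF 24,000 → CHF 35,070

Parallel minimum levy:
  Adjusted income: CHF 366,500 + CHF 80,000 + CHF 7,500 + CHF 24,500 + CHF 43,500 = CHF 522,000
  Exemption: CHF 100,000 − 20% × (CHF 522,000 − CHF 219,000) = CHF 100,000 − CHF 60,600 = CHF 39,400
  Base: CHF 522,000 − CHF 39,400 = CHF 482,600
  CHF 482,600 × 18% = CHF 86,868

CHF 86,868 > CHF 35,070, so the parallel minimum levy is the binding amount.

CHF 86,868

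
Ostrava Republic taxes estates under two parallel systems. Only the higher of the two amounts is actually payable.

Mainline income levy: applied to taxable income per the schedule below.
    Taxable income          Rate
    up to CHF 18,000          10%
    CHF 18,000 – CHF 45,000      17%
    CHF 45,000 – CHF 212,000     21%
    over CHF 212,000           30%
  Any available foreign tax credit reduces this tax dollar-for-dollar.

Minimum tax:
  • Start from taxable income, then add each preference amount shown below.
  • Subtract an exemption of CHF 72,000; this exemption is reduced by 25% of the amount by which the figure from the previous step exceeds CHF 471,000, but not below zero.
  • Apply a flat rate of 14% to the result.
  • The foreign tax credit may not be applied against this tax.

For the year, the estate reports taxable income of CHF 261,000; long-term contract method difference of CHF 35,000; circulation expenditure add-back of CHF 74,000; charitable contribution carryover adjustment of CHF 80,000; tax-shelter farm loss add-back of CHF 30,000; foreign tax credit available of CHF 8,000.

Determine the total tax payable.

Mainline income levy:
  CHF 18,000 × 10% = CHF 1,800
  CHF 27,000 × 17% = CHF 4,590
  CHF 167,000 × 21% = CHF 35,070
  CHF 49,000 × 30% = CHF 14,700
  → CHF 56,160
  Less foreign tax credit CHF 8,000 → CHF 48,160

Minimum tax:
  Adjusted income: CHF 261,000 + CHF 35,000 + CHF 74,000 + CHF 80,000 + CHF 30,000 = CHF 480,000
  Exemption: CHF 72,000 − 25% × (CHF 480,000 − CHF 471,000) = CHF 72,000 − CHF 2,250 = CHF 69,750
  Base: CHF 480,000 − CHF 69,750 = CHF 410,250
  CHF 410,250 × 14% = CHF 57,435

CHF 57,435 > CHF 48,160, so the minimum tax is the binding amount.

CHF 57,435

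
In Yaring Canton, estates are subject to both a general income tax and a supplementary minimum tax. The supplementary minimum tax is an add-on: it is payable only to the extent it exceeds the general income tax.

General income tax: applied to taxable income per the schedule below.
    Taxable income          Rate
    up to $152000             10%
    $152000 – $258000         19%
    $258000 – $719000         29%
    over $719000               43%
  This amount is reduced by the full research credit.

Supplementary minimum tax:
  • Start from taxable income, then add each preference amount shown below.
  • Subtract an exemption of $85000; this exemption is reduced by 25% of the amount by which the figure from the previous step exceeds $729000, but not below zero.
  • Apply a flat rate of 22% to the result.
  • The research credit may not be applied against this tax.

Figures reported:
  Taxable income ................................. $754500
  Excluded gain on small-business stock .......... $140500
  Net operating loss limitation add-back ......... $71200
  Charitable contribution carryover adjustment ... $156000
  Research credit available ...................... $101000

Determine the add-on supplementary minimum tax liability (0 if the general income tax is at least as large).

$163589

General income tax:
  $152000 × 10% = $15200
  $106000 × 19% = $20140
  $461000 × 29% = $133690
  $35500 × 43% = $15265
  → $184295
  Less research credit $101000 → $83295

Supplementary minimum tax:
  Adjusted income: $754500 + $140500 + $71200 + $156000 = $1122200
  Exemption: 25% × ($1122200 − $729000) = $98300 ≥ $85000, so the exemption is fully phased out
  Base: $1122200 − $0 = $1122200
  $1122200 × 22% = $246884

Excess of supplementary minimum tax over general income tax: $246884 − $83295 = $163589.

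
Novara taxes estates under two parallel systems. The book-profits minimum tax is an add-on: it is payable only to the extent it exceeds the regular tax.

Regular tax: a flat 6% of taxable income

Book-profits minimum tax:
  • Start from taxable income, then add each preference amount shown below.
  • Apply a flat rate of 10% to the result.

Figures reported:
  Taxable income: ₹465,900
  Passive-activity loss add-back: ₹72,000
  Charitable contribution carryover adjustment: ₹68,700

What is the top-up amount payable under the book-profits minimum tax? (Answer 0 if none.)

Book-profits minimum tax:
  Adjusted income: ₹465,900 + ₹72,000 + ₹68,700 = ₹606,600
  ₹606,600 × 10% = ₹60,660

Regular tax:
  ₹465,900 × 6% = ₹27,954

Excess of book-profits minimum tax over regular tax: ₹60,660 − ₹27,954 = ₹32,706.

₹32,706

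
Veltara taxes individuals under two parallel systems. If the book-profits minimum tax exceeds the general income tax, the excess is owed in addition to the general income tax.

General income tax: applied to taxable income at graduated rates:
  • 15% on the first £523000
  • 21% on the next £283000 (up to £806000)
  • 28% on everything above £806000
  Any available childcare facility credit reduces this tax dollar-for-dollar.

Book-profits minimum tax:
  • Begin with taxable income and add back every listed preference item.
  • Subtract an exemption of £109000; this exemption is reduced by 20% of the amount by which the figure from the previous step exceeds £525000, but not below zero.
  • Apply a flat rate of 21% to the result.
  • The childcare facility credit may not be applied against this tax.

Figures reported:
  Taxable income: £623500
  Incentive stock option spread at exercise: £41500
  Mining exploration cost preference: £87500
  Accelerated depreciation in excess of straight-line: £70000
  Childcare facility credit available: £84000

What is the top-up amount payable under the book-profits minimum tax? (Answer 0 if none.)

£146775

Book-profits minimum tax:
  Adjusted income: £623500 + £41500 + £87500 + £70000 = £822500
  Exemption: £109000 − 20% × (£822500 − £525000) = £109000 − £59500 = £49500
  Base: £822500 − £49500 = £773000
  £773000 × 21% = £162330

General income tax:
  £523000 × 15% = £78450
  £100500 × 21% = £21105
  → £99555
  Less childcare facility credit £84000 → £15555

Excess of book-profits minimum tax over general income tax: £162330 − £15555 = £146775.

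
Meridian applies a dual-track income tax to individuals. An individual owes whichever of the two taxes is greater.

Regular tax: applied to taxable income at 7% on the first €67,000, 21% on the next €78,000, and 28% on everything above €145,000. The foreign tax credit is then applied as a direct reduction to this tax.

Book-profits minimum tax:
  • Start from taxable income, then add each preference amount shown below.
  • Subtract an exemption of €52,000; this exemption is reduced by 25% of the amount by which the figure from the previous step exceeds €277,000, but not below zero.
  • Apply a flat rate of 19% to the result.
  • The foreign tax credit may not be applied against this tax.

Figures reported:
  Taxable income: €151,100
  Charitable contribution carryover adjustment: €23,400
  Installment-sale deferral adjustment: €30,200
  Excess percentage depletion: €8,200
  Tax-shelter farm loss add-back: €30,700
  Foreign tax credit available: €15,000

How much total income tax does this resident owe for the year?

Regular tax:
  €67,000 × 7% = €4,690
  €78,000 × 21% = €16,380
  €6,100 × 28% = €1,708
  → €22,778
  Less foreign tax credit €15,000 → €7,778

Book-profits minimum tax:
  Adjusted income: €151,100 + €23,400 + €30,200 + €8,200 + €30,700 = €243,600
  Exemption: €243,600 ≤ €277,000, so full €52,000 applies
  Base: €243,600 − €52,000 = €191,600
  €191,600 × 19% = €36,404

€36,404 > €7,778, so the book-profits minimum tax is the binding amount.

€36,404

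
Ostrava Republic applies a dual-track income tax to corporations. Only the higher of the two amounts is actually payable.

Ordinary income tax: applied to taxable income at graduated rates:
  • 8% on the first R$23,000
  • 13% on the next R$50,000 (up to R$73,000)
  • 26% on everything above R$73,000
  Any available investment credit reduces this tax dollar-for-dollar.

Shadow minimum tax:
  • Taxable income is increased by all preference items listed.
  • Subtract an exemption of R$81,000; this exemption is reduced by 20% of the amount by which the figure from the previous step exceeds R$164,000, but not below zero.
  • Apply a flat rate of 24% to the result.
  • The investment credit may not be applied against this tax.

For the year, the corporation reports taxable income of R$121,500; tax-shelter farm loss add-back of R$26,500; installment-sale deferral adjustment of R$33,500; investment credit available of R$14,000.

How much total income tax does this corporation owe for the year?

Ordinary income tax:
  R$23,000 × 8% = R$1,840
  R$50,000 × 13% = R$6,500
  R$48,500 × 26% = R$12,610
  → R$20,950
  Less investment credit R$14,000 → R$6,950

Shadow minimum tax:
  Adjusted income: R$121,500 + R$26,500 + R$33,500 = R$181,500
  Exemption: R$81,000 − 20% × (R$181,500 − R$164,000) = R$81,000 − R$3,500 = R$77,500
  Base: R$181,500 − R$77,500 = R$104,000
  R$104,000 × 24% = R$24,960

R$24,960 > R$6,950, so the shadow minimum tax is the binding amount.

R$24,960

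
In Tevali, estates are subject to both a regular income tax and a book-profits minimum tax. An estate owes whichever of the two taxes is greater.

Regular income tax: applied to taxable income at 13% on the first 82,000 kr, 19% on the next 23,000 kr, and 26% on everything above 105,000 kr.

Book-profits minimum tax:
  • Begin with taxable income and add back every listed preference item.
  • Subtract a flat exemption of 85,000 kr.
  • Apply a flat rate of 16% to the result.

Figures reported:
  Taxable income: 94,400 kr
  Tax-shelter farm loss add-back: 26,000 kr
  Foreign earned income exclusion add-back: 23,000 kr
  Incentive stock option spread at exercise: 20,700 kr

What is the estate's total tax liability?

13,016 kr

Book-profits minimum tax:
  Adjusted income: 94,400 kr + 26,000 kr + 23,000 kr + 20,700 kr = 164,100 kr
  Less exemption 85,000 kr → base 79,100 kr
  79,100 kr × 16% = 12,656 kr

Regular income tax:
  82,000 kr × 13% = 10,660 kr
  12,400 kr × 19% = 2,356 kr
  → 13,016 kr

13,016 kr > 12,656 kr, so the regular income tax governs.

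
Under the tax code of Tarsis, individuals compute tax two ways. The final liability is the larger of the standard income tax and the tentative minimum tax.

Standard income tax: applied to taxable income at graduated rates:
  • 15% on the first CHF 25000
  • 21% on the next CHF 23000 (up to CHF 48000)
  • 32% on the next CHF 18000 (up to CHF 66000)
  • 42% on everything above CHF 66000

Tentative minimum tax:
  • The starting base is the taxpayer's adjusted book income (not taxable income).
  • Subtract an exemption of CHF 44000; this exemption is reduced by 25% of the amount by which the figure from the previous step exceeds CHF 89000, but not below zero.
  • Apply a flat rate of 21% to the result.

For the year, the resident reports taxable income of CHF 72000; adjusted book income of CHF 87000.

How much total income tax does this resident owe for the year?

Standard income tax:
  CHF 25000 × 15% = CHF 3750
  CHF 23000 × 21% = CHF 4830
  CHF 18000 × 32% = CHF 5760
  CHF 6000 × 42% = CHF 2520
  → CHF 16860

Tentative minimum tax:
  Base (adjusted book income): CHF 87000
  Exemption: CHF 87000 ≤ CHF 89000, so full CHF 44000 applies
  Base: CHF 87000 − CHF 44000 = CHF 43000
  CHF 43000 × 21% = CHF 9030

CHF 16860 > CHF 9030, so the standard income tax governs.

CHF 16860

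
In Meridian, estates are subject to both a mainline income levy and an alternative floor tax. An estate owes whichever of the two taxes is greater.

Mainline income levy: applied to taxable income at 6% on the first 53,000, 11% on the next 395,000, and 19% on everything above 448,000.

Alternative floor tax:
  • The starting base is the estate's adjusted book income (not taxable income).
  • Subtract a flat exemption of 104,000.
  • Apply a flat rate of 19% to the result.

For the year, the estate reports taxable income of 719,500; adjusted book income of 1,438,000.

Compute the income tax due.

Mainline income levy:
  53,000 × 6% = 3,180
  395,000 × 11% = 43,450
  271,500 × 19% = 51,585
  → 98,215

Alternative floor tax:
  Base (adjusted book income): 1,438,000
  Less exemption 104,000 → base 1,334,000
  1,334,000 × 19% = 253,460

253,460 > 98,215, so the alternative floor tax is the binding amount.

253,460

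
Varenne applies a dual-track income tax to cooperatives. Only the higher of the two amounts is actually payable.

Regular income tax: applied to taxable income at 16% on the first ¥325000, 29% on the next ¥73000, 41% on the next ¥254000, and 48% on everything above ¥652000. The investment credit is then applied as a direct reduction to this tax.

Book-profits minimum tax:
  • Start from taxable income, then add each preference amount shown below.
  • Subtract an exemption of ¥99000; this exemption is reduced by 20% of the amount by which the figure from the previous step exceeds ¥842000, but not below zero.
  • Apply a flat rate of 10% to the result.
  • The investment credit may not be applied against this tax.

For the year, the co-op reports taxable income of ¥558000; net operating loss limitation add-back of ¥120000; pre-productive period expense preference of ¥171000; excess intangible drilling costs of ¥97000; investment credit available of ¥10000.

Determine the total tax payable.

¥128770

Book-profits minimum tax:
  Adjusted income: ¥558000 + ¥120000 + ¥171000 + ¥97000 = ¥946000
  Exemption: ¥99000 − 20% × (¥946000 − ¥842000) = ¥99000 − ¥20800 = ¥78200
  Base: ¥946000 − ¥78200 = ¥867800
  ¥867800 × 10% = ¥86780

Regular income tax:
  ¥325000 × 16% = ¥52000
  ¥73000 × 29% = ¥21170
  ¥160000 × 41% = ¥65600
  → ¥138770
  Less investment credit ¥10000 → ¥128770

¥128770 > ¥86780, so the regular income tax governs.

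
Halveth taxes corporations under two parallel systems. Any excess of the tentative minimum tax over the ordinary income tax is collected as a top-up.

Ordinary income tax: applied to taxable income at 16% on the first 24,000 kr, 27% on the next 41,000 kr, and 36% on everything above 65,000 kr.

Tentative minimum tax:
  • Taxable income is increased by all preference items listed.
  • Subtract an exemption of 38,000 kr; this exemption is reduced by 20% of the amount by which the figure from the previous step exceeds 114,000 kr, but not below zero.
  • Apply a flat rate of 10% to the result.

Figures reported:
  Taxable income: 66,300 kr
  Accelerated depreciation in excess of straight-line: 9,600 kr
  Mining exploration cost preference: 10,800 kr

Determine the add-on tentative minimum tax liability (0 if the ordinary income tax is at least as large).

0 kr

Tentative minimum tax:
  Adjusted income: 66,300 kr + 9,600 kr + 10,800 kr = 86,700 kr
  Exemption: 86,700 kr ≤ 114,000 kr, so full 38,000 kr applies
  Base: 86,700 kr − 38,000 kr = 48,700 kr
  48,700 kr × 10% = 4,870 kr

Ordinary income tax:
  24,000 kr × 16% = 3,840 kr
  41,000 kr × 27% = 11,070 kr
  1,300 kr × 36% = 468 kr
  → 15,378 kr

4,870 kr ≤ 15,378 kr, so no add-on is due.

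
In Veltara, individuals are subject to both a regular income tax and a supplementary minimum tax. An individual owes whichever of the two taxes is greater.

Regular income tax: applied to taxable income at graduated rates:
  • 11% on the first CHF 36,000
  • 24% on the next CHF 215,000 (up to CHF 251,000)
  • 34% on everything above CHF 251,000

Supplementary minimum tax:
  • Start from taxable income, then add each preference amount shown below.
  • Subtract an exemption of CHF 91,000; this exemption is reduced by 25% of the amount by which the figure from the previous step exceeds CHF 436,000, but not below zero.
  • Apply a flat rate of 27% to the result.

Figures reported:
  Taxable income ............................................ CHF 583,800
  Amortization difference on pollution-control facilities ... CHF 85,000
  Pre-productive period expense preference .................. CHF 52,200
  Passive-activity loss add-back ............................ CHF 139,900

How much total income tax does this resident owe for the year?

CHF 232,443

Supplementary minimum tax:
  Adjusted income: CHF 583,800 + CHF 85,000 + CHF 52,200 + CHF 139,900 = CHF 860,900
  Exemption: 25% × (CHF 860,900 − CHF 436,000) = CHF 106,225 ≥ CHF 91,000, so the exemption is fully phased out
  Base: CHF 860,900 − CHF 0 = CHF 860,900
  CHF 860,900 × 27% = CHF 232,443

Regular income tax:
  CHF 36,000 × 11% = CHF 3,960
  CHF 215,000 × 24% = CHF 51,600
  CHF 332,800 × 34% = CHF 113,152
  → CHF 168,712

CHF 232,443 > CHF 168,712, so the supplementary minimum tax is the binding amount.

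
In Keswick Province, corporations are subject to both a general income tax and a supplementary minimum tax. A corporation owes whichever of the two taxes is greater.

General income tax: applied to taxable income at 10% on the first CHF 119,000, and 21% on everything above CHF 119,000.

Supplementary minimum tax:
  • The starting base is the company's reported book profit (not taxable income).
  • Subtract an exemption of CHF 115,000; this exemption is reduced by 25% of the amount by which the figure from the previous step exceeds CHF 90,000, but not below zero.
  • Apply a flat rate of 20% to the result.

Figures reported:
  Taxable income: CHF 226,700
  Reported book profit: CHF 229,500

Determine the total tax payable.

Supplementary minimum tax:
  Base (reported book profit): CHF 229,500
  Exemption: CHF 115,000 − 25% × (CHF 229,500 − CHF 90,000) = CHF 115,000 − CHF 34,875 = CHF 80,125
  Base: CHF 229,500 − CHF 80,125 = CHF 149,375
  CHF 149,375 × 20% = CHF 29,875

General income tax:
  CHF 119,000 × 10% = CHF 11,900
  CHF 107,700 × 21% = CHF 22,617
  → CHF 34,517

CHF 34,517 > CHF 29,875, so the general income tax governs.

CHF 34,517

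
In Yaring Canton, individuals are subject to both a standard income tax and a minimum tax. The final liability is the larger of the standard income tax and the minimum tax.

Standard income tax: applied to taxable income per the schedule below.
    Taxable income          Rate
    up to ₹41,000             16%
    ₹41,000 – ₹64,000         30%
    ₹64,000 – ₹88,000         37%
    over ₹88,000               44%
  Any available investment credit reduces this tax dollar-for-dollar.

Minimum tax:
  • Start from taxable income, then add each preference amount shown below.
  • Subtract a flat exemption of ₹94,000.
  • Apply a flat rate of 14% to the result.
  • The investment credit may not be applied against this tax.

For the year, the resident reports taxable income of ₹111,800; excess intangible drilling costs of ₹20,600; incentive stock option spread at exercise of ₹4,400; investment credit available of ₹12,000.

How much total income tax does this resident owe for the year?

Minimum tax:
  Adjusted income: ₹111,800 + ₹20,600 + ₹4,400 = ₹136,800
  Less exemption ₹94,000 → base ₹42,800
  ₹42,800 × 14% = ₹5,992

Standard income tax:
  ₹41,000 × 16% = ₹6,560
  ₹23,000 × 30% = ₹6,900
  ₹24,000 × 37% = ₹8,880
  ₹23,800 × 44% = ₹10,472
  → ₹32,812
  Less investment credit ₹12,000 → ₹20,812

₹20,812 > ₹5,992, so the standard income tax governs.

₹20,812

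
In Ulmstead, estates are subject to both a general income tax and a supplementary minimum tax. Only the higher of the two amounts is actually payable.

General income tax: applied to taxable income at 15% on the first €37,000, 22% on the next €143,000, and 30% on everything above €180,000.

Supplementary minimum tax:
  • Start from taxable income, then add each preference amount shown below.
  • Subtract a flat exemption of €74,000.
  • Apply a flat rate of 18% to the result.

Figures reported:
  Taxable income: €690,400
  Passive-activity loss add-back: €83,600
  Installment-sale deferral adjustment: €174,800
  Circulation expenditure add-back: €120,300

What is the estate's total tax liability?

€190,130

Supplementary minimum tax:
  Adjusted income: €690,400 + €83,600 + €174,800 + €120,300 = €1,069,100
  Less exemption €74,000 → base €995,100
  €995,100 × 18% = €179,118

General income tax:
  €37,000 × 15% = €5,550
  €143,000 × 22% = €31,460
  €510,400 × 30% = €153,120
  → €190,130

€190,130 > €179,118, so the general income tax governs.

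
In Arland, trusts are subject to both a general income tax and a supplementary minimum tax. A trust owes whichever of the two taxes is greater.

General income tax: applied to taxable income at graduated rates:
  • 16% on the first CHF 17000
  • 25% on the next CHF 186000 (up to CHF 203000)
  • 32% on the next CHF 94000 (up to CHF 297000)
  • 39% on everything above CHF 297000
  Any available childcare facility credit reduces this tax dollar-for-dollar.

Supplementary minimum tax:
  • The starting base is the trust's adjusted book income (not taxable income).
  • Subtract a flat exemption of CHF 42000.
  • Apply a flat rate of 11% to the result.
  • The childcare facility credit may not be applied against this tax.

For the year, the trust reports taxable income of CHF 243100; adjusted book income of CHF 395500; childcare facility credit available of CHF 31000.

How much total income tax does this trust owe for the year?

General income tax:
  CHF 17000 × 16% = CHF 2720
  CHF 186000 × 25% = CHF 46500
  CHF 40100 × 32% = CHF 12832
  → CHF 62052
  Less childcare facility credit CHF 31000 → CHF 31052

Supplementary minimum tax:
  Base (adjusted book income): CHF 395500
  Less exemption CHF 42000 → base CHF 353500
  CHF 353500 × 11% = CHF 38885

CHF 38885 > CHF 31052, so the supplementary minimum tax is the binding amount.

CHF 38885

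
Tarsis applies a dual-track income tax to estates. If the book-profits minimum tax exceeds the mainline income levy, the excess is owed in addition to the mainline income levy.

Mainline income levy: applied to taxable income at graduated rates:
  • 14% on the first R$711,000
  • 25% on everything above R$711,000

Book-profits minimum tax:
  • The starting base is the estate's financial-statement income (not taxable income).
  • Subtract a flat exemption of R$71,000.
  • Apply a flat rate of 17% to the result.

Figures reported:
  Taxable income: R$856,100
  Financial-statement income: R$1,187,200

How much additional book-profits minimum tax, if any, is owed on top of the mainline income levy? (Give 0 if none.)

R$53,939

Book-profits minimum tax:
  Base (financial-statement income): R$1,187,200
  Less exemption R$71,000 → base R$1,116,200
  R$1,116,200 × 17% = R$189,754

Mainline income levy:
  R$711,000 × 14% = R$99,540
  R$145,100 × 25% = R$36,275
  → R$135,815

Excess of book-profits minimum tax over mainline income levy: R$189,754 − R$135,815 = R$53,939.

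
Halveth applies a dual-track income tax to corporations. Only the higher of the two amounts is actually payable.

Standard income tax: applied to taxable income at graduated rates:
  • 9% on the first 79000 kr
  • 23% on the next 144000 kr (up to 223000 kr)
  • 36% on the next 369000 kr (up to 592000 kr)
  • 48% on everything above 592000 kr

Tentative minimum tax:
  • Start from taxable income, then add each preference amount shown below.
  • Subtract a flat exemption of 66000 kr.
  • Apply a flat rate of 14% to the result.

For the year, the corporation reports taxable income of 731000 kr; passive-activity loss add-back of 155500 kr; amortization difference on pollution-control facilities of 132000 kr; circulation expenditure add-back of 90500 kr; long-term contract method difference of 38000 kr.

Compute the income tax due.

Tentative minimum tax:
  Adjusted income: 731000 kr + 155500 kr + 132000 kr + 90500 kr + 38000 kr = 1147000 kr
  Less exemption 66000 kr → base 1081000 kr
  1081000 kr × 14% = 151340 kr

Standard income tax:
  79000 kr × 9% = 7110 kr
  144000 kr × 23% = 33120 kr
  369000 kr × 36% = 132840 kr
  139000 kr × 48% = 66720 kr
  → 239790 kr

239790 kr > 151340 kr, so the standard income tax governs.

239790 kr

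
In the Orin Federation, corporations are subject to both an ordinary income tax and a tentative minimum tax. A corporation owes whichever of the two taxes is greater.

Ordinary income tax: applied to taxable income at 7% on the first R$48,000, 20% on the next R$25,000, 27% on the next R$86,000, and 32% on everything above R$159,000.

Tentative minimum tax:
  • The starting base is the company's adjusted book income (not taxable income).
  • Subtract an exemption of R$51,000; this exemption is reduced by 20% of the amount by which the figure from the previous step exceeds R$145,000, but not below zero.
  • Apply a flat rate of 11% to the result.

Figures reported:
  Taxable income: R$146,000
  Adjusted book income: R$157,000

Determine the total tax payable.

Ordinary income tax:
  R$48,000 × 7% = R$3,360
  R$25,000 × 20% = R$5,000
  R$73,000 × 27% = R$19,710
  → R$28,070

Tentative minimum tax:
  Base (adjusted book income): R$157,000
  Exemption: R$51,000 − 20% × (R$157,000 − R$145,000) = R$51,000 − R$2,400 = R$48,600
  Base: R$157,000 − R$48,600 = R$108,400
  R$108,400 × 11% = R$11,924

R$28,070 > R$11,924, so the ordinary income tax governs.

R$28,070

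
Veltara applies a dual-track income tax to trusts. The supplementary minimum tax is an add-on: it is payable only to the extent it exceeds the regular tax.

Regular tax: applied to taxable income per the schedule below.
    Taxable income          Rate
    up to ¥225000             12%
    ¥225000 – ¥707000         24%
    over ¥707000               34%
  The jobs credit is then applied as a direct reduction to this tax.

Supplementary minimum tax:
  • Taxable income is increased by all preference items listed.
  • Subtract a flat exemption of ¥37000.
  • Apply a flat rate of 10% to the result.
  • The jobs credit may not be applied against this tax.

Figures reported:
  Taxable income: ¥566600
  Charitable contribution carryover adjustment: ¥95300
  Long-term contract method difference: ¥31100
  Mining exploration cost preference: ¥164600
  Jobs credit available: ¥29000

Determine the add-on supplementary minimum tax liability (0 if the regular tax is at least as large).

Supplementary minimum tax:
  Adjusted income: ¥566600 + ¥95300 + ¥31100 + ¥164600 = ¥857600
  Less exemption ¥37000 → base ¥820600
  ¥820600 × 10% = ¥82060

Regular tax:
  ¥225000 × 12% = ¥27000
  ¥341600 × 24% = ¥81984
  → ¥108984
  Less jobs credit ¥29000 → ¥79984

Excess of supplementary minimum tax over regular tax: ¥82060 − ¥79984 = ¥2076.

¥2076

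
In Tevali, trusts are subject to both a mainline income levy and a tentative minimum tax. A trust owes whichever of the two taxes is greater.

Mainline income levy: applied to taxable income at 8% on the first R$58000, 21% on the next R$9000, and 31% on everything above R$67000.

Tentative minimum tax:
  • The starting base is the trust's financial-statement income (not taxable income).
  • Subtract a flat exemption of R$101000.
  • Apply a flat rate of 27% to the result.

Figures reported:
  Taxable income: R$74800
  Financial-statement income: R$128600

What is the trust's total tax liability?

R$8948

Mainline income levy:
  R$58000 × 8% = R$4640
  R$9000 × 21% = R$1890
  R$7800 × 31% = R$2418
  → R$8948

Tentative minimum tax:
  Base (financial-statement income): R$128600
  Less exemption R$101000 → base R$27600
  R$27600 × 27% = R$7452

R$8948 > R$7452, so the mainline income levy governs.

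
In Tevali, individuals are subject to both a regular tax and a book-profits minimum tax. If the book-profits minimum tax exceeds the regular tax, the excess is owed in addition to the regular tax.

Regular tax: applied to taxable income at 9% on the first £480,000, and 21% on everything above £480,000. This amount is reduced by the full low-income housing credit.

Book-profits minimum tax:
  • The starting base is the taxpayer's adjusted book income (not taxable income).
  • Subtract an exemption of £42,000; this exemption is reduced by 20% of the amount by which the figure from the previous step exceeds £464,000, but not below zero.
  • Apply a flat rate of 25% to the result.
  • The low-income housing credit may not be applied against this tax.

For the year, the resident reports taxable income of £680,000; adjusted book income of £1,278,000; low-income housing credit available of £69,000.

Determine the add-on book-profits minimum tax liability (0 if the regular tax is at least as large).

£303,300

Regular tax:
  £480,000 × 9% = £43,200
  £200,000 × 21% = £42,000
  → £85,200
  Less low-income housing credit £69,000 → £16,200

Book-profits minimum tax:
  Base (adjusted book income): £1,278,000
  Exemption: 20% × (£1,278,000 − £464,000) = £162,800 ≥ £42,000, so the exemption is fully phased out
  Base: £1,278,000 − £0 = £1,278,000
  £1,278,000 × 25% = £319,500

Excess of book-profits minimum tax over regular tax: £319,500 − £16,200 = £303,300.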